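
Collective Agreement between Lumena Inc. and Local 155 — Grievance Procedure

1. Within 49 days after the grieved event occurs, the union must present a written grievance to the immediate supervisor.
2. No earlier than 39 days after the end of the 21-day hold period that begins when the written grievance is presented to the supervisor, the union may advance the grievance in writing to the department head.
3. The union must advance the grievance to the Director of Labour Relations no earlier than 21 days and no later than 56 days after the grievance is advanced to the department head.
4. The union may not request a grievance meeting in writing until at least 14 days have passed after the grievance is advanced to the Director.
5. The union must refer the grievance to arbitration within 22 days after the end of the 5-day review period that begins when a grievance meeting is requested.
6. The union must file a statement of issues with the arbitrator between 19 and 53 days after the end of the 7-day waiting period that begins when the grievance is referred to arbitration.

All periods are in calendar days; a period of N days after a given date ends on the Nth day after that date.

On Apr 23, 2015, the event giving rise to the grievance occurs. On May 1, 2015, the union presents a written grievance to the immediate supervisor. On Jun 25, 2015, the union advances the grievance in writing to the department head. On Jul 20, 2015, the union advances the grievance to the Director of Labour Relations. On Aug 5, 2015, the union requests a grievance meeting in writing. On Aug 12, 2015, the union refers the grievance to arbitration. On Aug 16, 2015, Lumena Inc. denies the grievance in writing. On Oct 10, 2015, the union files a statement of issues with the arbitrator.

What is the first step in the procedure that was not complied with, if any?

Step 2

Step 1 — counting 49 days from Apr 23, 2015 (when the grieved event occurs) gives a deadline of Jun 11, 2015; completed May 1, 2015, before the deadline.
Step 2 — must wait 39 days from May 22, 2015 (end of the 21-day hold period, which began when the written grievance is presented to the supervisor on May 1, 2015), so not before Jun 30, 2015; done Jun 25, 2015 — 5 days too early.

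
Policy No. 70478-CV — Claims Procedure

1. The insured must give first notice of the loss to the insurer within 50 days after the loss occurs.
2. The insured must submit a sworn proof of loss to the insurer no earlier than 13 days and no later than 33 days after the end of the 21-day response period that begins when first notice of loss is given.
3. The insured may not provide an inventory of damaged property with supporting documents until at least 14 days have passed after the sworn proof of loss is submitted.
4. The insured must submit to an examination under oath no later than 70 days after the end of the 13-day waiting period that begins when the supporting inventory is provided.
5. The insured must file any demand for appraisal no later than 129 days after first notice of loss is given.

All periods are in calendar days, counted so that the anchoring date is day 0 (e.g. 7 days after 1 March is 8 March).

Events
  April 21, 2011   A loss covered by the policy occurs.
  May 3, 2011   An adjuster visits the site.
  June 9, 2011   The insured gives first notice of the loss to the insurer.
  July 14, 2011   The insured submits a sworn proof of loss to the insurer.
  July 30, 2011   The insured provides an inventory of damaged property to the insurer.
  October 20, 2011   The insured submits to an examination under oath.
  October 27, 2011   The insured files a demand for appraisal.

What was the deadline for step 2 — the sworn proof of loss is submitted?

First notice of loss is given on June 9, 2011; the 21-day response period therefore ends June 30, 2011, and step 2 runs from that date. The window is 13–33 days after June 30, 2011; it closes on August 2, 2011.

August 2, 2011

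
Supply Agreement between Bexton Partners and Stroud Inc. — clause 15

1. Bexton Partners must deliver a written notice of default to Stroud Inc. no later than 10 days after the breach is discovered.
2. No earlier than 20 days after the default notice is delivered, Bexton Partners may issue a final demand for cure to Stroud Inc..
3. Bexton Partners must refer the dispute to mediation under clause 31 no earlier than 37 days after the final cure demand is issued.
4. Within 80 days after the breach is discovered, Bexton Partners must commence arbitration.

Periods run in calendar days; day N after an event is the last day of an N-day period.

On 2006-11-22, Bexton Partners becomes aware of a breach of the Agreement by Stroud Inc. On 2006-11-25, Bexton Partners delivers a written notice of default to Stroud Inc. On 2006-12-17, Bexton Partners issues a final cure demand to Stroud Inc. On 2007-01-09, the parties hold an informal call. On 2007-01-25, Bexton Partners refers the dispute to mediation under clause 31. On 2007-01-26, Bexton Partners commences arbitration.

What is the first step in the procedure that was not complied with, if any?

None — every step was satisfied

Step 1: 10 days after 2006-11-22 (when the breach is discovered) is 2006-12-02; done 2006-11-25 — timely.
Step 2: the earliest permitted date is 20 days after 2006-11-25 (when the default notice is delivered), i.e. 2006-12-15; 2006-12-17 is on or after that date.
Step 3: the earliest permitted date is 37 days after 2006-12-17 (when the final cure demand is issued), i.e. 2007-01-23; 2007-01-25 is on or after that date.
Step 4: 80 days after 2006-11-22 (when the breach is discovered) is 2007-02-10; 2007-01-26 is within that limit.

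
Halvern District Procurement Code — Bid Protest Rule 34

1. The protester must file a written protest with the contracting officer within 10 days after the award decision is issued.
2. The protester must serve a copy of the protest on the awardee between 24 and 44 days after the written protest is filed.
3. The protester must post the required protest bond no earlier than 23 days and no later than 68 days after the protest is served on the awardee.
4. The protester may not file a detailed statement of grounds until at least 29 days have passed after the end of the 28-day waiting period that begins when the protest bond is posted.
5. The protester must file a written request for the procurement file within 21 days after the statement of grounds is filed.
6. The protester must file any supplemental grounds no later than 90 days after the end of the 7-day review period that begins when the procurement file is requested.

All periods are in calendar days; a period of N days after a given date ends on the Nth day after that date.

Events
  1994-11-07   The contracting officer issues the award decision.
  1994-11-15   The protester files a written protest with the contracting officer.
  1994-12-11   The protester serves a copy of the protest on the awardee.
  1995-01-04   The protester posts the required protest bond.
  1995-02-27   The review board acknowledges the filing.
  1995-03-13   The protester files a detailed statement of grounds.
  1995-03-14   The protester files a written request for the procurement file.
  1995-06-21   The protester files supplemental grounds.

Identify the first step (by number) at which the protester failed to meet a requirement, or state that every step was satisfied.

(1) due by 1994-11-07 + 10 days = 1994-11-17; done 1994-11-15 — timely.
(2) the permitted window runs from 1994-11-15 + 24 = 1994-12-09 to 1994-11-15 + 44 = 1994-12-29; done 1994-12-11 — within the window.
(3) the permitted window runs from 1994-12-11 + 23 = 1995-01-03 to 1994-12-11 + 68 = 1995-02-17; done 1995-01-04, which is between those dates.
(4) permitted from 1995-02-01 + 29 days = 1995-03-02 onward; done 1995-03-13 — permitted.
(5) due by 1995-03-13 + 21 days = 1995-04-03; 1995-03-14 is within that limit.
(6) due by 1995-03-21 + 90 days = 1995-06-19; 1995-06-21 misses that deadline by 2 days.
The analysis stops there.

Step 6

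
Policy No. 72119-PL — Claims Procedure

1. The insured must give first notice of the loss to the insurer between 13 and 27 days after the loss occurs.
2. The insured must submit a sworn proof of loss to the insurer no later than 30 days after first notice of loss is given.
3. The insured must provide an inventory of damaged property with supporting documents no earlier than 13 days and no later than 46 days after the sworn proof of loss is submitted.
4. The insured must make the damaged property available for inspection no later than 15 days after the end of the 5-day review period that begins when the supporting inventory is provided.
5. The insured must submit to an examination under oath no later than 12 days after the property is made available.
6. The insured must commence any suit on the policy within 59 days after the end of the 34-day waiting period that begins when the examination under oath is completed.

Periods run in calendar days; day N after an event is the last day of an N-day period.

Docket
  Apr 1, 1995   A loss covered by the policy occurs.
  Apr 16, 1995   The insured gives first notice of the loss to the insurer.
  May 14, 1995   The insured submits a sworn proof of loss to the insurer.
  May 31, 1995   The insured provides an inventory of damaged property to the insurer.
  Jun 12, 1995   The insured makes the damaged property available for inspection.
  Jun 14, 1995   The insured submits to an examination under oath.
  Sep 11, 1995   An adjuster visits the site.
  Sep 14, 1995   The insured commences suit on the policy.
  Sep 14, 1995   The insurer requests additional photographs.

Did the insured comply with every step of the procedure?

Step 1: the window is 13–27 days after Apr 1, 1995 (when the loss occurs), so Apr 14, 1995 through Apr 28, 1995; done Apr 16, 1995 — within the window.
Step 2: 30 days after Apr 16, 1995 (when first notice of loss is given) is May 16, 1995; completed May 14, 1995, before the deadline.
Step 3: the window is 13–46 days after May 14, 1995 (when the sworn proof of loss is submitted), so May 27, 1995 through Jun 29, 1995; done May 31, 1995 — within the window.
Step 4: 15 days after Jun 5, 1995 (end of the 5-day review period, which began when the supporting inventory is provided on May 31, 1995) is Jun 20, 1995; done Jun 12, 1995 — timely.
Step 5: 12 days after Jun 12, 1995 (when the property is made available) is Jun 24, 1995; Jun 14, 1995 is within that limit.
Step 6: 59 days after Jul 18, 1995 (end of the 34-day waiting period, which began when the examination under oath is completed on Jun 14, 1995) is Sep 15, 1995; Sep 14, 1995 is within that limit.

Yes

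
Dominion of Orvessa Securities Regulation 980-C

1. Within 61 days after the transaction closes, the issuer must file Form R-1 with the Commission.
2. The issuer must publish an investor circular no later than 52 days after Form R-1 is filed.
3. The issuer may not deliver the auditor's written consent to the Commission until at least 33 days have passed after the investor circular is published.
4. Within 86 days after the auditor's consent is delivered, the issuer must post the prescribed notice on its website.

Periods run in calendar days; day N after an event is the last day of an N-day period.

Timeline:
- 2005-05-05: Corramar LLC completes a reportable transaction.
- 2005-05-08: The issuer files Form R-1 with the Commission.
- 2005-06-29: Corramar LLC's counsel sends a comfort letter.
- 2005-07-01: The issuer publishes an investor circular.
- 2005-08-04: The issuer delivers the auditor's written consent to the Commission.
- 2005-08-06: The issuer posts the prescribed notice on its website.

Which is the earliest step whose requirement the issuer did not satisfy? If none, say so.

Step 1 — counting 61 days from 2005-05-05 (when the transaction closes) gives a deadline of 2005-07-05; completed 2005-05-08, before the deadline.
Step 2 — counting 52 days from 2005-05-08 (when Form R-1 is filed) gives a deadline of 2005-06-29; 2005-07-01 misses that deadline by 2 days.
No need to go further; step 2 was not satisfied.

Step 2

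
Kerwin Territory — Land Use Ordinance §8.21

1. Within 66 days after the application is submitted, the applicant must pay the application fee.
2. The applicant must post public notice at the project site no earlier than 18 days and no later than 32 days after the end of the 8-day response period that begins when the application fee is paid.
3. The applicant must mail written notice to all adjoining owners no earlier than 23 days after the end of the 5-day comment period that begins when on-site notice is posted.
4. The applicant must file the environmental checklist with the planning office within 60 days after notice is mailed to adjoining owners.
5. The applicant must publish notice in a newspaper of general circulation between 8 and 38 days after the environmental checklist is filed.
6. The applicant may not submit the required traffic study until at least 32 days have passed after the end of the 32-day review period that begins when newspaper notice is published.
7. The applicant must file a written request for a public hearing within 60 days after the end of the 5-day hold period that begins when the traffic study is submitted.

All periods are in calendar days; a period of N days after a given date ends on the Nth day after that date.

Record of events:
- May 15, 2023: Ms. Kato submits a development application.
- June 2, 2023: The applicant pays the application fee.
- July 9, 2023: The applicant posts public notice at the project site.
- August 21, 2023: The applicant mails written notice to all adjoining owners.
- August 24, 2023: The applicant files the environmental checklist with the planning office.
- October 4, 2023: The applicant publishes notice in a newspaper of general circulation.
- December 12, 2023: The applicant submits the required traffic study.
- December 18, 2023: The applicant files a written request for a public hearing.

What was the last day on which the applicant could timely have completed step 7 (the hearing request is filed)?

February 15, 2024

The traffic study is submitted on December 12, 2023; the 5-day hold period therefore ends December 17, 2023, and step 7 runs from that date. 60 days after December 17, 2023 is February 15, 2024.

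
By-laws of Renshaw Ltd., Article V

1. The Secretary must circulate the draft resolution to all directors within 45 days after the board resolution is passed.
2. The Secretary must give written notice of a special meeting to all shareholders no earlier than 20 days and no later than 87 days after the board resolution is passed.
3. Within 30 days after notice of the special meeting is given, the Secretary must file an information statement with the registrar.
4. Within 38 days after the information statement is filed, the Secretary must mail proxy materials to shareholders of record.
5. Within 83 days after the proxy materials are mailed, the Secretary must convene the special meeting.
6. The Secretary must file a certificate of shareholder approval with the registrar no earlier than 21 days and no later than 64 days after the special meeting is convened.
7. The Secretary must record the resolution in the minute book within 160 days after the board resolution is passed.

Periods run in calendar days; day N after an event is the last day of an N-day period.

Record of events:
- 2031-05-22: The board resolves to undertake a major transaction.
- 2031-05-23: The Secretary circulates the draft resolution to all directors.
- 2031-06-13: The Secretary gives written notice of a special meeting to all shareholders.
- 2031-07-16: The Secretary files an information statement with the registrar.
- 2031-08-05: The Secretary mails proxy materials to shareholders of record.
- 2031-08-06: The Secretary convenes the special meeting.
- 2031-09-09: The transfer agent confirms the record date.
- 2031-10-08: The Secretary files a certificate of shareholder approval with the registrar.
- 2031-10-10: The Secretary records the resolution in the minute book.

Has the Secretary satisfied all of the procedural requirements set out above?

No

Step 1 — counting 45 days from 2031-05-22 (when the board resolution is passed) gives a deadline of 2031-07-06; 2031-05-23 is within that limit.
Step 2 — 20 and 87 days from 2031-05-22 (when the board resolution is passed) are 2031-06-11 and 2031-08-17 respectively; done 2031-06-13, which is between those dates.
Step 3 — counting 30 days from 2031-06-13 (when notice of the special meeting is given) gives a deadline of 2031-07-13; not done until 2031-07-16, 3 days after the deadline.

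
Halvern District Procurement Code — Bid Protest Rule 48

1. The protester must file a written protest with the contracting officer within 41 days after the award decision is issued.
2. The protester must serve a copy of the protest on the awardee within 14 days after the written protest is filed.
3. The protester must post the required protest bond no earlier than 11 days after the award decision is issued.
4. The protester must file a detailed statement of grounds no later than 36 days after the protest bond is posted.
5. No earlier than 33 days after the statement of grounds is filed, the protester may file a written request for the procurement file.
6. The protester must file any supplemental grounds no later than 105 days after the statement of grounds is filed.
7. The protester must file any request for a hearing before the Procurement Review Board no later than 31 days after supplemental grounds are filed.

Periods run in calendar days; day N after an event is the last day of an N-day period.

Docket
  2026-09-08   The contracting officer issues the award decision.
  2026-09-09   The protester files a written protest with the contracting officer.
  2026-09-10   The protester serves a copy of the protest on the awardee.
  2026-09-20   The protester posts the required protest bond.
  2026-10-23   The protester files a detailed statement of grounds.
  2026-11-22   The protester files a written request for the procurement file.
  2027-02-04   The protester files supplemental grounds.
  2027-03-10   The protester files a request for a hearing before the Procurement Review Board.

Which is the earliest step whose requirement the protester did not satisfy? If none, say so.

Step 5

Step 1 — counting 41 days from 2026-09-08 (when the award decision is issued) gives a deadline of 2026-10-19; 2026-09-09 is within that limit.
Step 2 — counting 14 days from 2026-09-09 (when the written protest is filed) gives a deadline of 2026-09-23; completed 2026-09-10, before the deadline.
Step 3 — must wait 11 days from 2026-09-08 (when the award decision is issued), so not before 2026-09-19; done 2026-09-20, after the minimum wait.
Step 4 — counting 36 days from 2026-09-20 (when the protest bond is posted) gives a deadline of 2026-10-26; done 2026-10-23 — timely.
Step 5 — must wait 33 days from 2026-10-23 (when the statement of grounds is filed), so not before 2026-11-25; 2026-11-22 is 3 days before the earliest permitted date.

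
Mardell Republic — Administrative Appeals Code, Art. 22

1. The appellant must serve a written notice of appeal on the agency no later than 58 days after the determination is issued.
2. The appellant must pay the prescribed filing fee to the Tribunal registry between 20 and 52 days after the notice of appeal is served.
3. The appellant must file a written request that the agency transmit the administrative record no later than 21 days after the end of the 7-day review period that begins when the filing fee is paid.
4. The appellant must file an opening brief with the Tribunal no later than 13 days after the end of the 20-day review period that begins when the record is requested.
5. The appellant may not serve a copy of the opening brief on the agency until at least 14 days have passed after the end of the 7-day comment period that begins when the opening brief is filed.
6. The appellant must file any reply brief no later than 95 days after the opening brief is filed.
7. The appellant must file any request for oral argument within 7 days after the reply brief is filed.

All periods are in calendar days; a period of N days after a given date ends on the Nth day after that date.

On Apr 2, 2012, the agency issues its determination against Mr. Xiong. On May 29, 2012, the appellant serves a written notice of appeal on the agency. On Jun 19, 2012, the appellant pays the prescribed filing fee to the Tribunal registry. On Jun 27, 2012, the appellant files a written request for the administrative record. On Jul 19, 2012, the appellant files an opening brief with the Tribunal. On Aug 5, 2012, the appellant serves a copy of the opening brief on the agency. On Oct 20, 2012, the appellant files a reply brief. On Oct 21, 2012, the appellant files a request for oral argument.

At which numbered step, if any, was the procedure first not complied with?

Step 5

Step 1 — counting 58 days from Apr 2, 2012 (when the determination is issued) gives a deadline of May 30, 2012; completed May 29, 2012, before the deadline.
Step 2 — 20 and 52 days from May 29, 2012 (when the notice of appeal is served) are Jun 18, 2012 and Jul 20, 2012 respectively; done Jun 19, 2012, which is between those dates.
Step 3 — counting 21 days from Jun 26, 2012 (end of the 7-day review period, which began when the filing fee is paid on Jun 19, 2012) gives a deadline of Jul 17, 2012; Jun 27, 2012 is within that limit.
Step 4 — counting 13 days from Jul 17, 2012 (end of the 20-day review period, which began when the record is requested on Jun 27, 2012) gives a deadline of Jul 30, 2012; completed Jul 19, 2012, before the deadline.
Step 5 — must wait 14 days from Jul 26, 2012 (end of the 7-day comment period, which began when the opening brief is filed on Jul 19, 2012), so not before Aug 9, 2012; Aug 5, 2012 is 4 days before the earliest permitted date.
Later steps need not be reached.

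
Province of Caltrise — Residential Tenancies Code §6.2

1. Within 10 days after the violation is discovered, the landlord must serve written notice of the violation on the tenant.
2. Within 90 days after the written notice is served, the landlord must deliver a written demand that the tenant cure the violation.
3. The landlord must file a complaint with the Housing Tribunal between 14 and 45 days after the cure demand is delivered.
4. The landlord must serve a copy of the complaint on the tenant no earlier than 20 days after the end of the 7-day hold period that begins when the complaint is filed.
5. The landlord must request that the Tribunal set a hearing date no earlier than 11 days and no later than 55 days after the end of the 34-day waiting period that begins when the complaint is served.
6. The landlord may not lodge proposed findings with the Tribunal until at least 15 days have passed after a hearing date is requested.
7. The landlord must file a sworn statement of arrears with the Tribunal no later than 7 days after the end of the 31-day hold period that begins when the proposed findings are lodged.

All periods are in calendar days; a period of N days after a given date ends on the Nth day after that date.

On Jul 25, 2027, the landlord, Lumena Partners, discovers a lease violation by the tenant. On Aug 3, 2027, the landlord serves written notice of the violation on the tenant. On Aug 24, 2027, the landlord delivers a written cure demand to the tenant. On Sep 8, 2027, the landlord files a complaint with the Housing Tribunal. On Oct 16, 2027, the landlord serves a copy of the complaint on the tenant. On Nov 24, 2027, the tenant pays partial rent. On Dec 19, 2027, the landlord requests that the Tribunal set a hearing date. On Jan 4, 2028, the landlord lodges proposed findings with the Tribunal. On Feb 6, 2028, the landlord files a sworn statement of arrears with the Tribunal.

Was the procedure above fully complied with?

(1) due by Jul 25, 2027 + 10 days = Aug 4, 2027; done Aug 3, 2027 — timely.
(2) due by Aug 3, 2027 + 90 days = Nov 1, 2027; Aug 24, 2027 is within that limit.
(3) the permitted window runs from Aug 24, 2027 + 14 = Sep 7, 2027 to Aug 24, 2027 + 45 = Oct 8, 2027; done Sep 8, 2027, which is between those dates.
(4) permitted from Sep 15, 2027 + 20 days = Oct 5, 2027 onward; Oct 16, 2027 is on or after that date.
(5) the permitted window runs from Nov 19, 2027 + 11 = Nov 30, 2027 to Nov 19, 2027 + 55 = Jan 13, 2028; done Dec 19, 2027, which is between those dates.
(6) permitted from Dec 19, 2027 + 15 days = Jan 3, 2028 onward; done Jan 4, 2028 — permitted.
(7) due by Feb 4, 2028 + 7 days = Feb 11, 2028; Feb 6, 2028 is within that limit.

Yes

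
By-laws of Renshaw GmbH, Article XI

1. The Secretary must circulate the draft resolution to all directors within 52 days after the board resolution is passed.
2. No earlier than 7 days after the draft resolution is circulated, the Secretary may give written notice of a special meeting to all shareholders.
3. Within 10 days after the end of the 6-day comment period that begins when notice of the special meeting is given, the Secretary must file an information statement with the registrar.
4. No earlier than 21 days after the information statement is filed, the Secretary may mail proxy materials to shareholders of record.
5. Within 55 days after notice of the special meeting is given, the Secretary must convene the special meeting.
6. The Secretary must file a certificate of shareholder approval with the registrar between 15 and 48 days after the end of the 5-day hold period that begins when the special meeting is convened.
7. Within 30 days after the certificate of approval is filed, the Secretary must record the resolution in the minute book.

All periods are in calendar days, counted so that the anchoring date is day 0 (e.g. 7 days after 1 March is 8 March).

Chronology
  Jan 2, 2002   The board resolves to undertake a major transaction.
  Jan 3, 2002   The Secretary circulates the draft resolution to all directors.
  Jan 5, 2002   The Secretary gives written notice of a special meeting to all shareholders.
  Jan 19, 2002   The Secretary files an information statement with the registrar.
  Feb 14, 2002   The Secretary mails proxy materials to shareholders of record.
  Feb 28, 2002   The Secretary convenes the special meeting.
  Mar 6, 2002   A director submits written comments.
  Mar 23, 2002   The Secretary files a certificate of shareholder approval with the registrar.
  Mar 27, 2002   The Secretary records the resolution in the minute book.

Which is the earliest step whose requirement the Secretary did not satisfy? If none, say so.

Step 1 — counting 52 days from Jan 2, 2002 (when the board resolution is passed) gives a deadline of Feb 23, 2002; completed Jan 3, 2002, before the deadline.
Step 2 — must wait 7 days from Jan 3, 2002 (when the draft resolution is circulated), so not before Jan 10, 2002; done Jan 5, 2002 — 5 days too early.

Step 2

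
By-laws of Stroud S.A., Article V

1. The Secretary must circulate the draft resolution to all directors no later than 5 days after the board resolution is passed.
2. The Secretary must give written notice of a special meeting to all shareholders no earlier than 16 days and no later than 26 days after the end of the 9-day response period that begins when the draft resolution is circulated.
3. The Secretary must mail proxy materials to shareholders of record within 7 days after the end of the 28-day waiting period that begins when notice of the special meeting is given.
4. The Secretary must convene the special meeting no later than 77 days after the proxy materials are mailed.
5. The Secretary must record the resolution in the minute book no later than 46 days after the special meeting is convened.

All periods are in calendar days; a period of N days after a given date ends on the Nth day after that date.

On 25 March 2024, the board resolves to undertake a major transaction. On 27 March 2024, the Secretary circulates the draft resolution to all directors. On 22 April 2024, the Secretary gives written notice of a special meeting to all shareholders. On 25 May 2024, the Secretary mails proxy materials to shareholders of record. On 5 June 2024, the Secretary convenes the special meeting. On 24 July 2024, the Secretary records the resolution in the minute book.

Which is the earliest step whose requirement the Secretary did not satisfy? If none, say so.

(1) due by 25 March 2024 + 5 days = 30 March 2024; done 27 March 2024 — timely.
(2) the permitted window runs from 5 April 2024 + 16 = 21 April 2024 to 5 April 2024 + 26 = 1 May 2024; done 22 April 2024, which is between those dates.
(3) due by 20 May 2024 + 7 days = 27 May 2024; 25 May 2024 is within that limit.
(4) due by 25 May 2024 + 77 days = 10 August 2024; 5 June 2024 is within that limit.
(5) due by 5 June 2024 + 46 days = 21 July 2024; not done until 24 July 2024, 3 days after the deadline.
The procedure was therefore not followed at step 5.

Step 5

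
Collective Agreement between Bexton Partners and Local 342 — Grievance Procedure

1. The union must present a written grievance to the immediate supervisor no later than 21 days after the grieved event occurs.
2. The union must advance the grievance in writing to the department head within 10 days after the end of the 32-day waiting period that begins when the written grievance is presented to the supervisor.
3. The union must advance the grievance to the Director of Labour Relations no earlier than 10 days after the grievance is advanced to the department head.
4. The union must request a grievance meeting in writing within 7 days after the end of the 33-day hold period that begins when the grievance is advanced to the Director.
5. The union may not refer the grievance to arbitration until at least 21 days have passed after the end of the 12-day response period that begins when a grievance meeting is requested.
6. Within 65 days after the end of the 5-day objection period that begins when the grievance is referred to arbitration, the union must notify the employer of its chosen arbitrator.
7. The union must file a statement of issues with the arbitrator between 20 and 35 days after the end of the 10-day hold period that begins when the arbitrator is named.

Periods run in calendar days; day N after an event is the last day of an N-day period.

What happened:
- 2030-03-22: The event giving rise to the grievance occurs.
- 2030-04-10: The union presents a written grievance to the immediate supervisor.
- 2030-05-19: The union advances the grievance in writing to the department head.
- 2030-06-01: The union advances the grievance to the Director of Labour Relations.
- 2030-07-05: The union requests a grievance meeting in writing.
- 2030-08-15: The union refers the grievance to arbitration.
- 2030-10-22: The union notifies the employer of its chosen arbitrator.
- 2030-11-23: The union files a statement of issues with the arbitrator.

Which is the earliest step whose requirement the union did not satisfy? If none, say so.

None — every step was satisfied

Step 1 — counting 21 days from 2030-03-22 (when the grieved event occurs) gives a deadline of 2030-04-12; done 2030-04-10 — timely.
Step 2 — counting 10 days from 2030-05-12 (end of the 32-day waiting period, which began when the written grievance is presented to the supervisor on 2030-04-10) gives a deadline of 2030-05-22; completed 2030-05-19, before the deadline.
Step 3 — must wait 10 days from 2030-05-19 (when the grievance is advanced to the department head), so not before 2030-05-29; done 2030-06-01 — permitted.
Step 4 — counting 7 days from 2030-07-04 (end of the 33-day hold period, which began when the grievance is advanced to the Director on 2030-06-01) gives a deadline of 2030-07-11; done 2030-07-05 — timely.
Step 5 — must wait 21 days from 2030-07-17 (end of the 12-day response period, which began when a grievance meeting is requested on 2030-07-05), so not before 2030-08-07; 2030-08-15 is on or after that date.
Step 6 — counting 65 days from 2030-08-20 (end of the 5-day objection period, which began when the grievance is referred to arbitration on 2030-08-15) gives a deadline of 2030-10-24; done 2030-10-22 — timely.
Step 7 — 20 and 35 days from 2030-11-01 (end of the 10-day hold period, which began when the arbitrator is named on 2030-10-22) are 2030-11-21 and 2030-12-06 respectively; 2030-11-23 falls inside that range.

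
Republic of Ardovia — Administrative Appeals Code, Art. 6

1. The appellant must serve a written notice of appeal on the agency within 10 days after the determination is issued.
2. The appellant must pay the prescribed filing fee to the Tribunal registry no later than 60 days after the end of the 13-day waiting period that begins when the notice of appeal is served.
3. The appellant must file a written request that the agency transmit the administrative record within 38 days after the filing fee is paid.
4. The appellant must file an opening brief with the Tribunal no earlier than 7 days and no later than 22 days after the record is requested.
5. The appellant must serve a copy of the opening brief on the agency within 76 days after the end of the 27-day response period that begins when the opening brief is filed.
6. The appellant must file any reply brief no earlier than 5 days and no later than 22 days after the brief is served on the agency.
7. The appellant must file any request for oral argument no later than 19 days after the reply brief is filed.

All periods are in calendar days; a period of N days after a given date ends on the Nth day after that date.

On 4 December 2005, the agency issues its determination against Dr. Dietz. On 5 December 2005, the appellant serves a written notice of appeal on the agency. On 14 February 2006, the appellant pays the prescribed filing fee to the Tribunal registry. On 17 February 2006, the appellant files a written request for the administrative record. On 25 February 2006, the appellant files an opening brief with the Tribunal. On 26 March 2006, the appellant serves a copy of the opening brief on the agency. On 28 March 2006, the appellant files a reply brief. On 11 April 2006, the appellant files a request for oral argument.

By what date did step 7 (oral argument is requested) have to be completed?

16 April 2006

Step 7 runs from 28 March 2006, when the reply brief is filed. 19 days after 28 March 2006 is 16 April 2006.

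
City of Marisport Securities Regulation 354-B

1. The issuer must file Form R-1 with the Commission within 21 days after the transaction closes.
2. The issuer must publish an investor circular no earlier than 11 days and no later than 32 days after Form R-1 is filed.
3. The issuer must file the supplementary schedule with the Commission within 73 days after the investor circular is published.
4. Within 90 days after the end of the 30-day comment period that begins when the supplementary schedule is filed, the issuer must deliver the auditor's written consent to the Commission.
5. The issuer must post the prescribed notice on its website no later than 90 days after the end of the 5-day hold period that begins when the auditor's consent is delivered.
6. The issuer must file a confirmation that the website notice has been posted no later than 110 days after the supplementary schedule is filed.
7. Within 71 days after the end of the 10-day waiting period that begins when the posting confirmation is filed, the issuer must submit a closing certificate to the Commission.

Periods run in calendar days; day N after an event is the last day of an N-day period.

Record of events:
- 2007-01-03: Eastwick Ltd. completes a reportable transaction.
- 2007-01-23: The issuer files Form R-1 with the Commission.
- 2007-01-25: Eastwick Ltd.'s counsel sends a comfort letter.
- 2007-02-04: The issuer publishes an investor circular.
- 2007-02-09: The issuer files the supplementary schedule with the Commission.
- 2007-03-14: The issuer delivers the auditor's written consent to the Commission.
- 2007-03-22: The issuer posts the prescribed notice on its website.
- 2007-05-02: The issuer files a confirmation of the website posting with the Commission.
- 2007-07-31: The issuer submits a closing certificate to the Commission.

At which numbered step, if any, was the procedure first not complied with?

Step 1: 21 days after 2007-01-03 (when the transaction closes) is 2007-01-24; completed 2007-01-23, before the deadline.
Step 2: the window is 11–32 days after 2007-01-23 (when Form R-1 is filed), so 2007-02-03 through 2007-02-24; done 2007-02-04 — within the window.
Step 3: 73 days after 2007-02-04 (when the investor circular is published) is 2007-04-18; completed 2007-02-09, before the deadline.
Step 4: 90 days after 2007-03-11 (end of the 30-day comment period, which began when the supplementary schedule is filed on 2007-02-09) is 2007-06-09; completed 2007-03-14, before the deadline.
Step 5: 90 days after 2007-03-19 (end of the 5-day hold period, which began when the auditor's consent is delivered on 2007-03-14) is 2007-06-17; completed 2007-03-22, before the deadline.
Step 6: 110 days after 2007-02-09 (when the supplementary schedule is filed) is 2007-05-30; 2007-05-02 is within that limit.
Step 7: 71 days after 2007-05-12 (end of the 10-day waiting period, which began when the posting confirmation is filed on 2007-05-02) is 2007-07-22; 2007-07-31 misses that deadline by 9 days.
That is the first point of non-compliance.

Step 7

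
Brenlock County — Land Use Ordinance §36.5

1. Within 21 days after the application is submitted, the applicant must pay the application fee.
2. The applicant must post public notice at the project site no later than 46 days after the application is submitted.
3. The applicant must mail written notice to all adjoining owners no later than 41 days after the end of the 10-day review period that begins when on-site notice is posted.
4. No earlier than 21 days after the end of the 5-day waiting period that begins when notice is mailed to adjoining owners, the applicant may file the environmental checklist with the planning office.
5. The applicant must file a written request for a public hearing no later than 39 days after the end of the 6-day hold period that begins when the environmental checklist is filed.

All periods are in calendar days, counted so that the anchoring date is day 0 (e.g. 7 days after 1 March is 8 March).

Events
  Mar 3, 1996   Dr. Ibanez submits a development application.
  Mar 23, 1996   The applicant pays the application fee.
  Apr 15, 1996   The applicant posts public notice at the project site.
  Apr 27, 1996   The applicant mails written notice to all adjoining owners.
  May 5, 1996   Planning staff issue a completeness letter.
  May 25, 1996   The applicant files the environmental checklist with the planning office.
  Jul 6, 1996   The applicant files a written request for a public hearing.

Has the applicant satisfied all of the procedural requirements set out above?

Yes

Step 1 — counting 21 days from Mar 3, 1996 (when the application is submitted) gives a deadline of Mar 24, 1996; completed Mar 23, 1996, before the deadline.
Step 2 — counting 46 days from Mar 3, 1996 (when the application is submitted) gives a deadline of Apr 18, 1996; done Apr 15, 1996 — timely.
Step 3 — counting 41 days from Apr 25, 1996 (end of the 10-day review period, which began when on-site notice is posted on Apr 15, 1996) gives a deadline of Jun 5, 1996; done Apr 27, 1996 — timely.
Step 4 — must wait 21 days from May 2, 1996 (end of the 5-day waiting period, which began when notice is mailed to adjoining owners on Apr 27, 1996), so not before May 23, 1996; done May 25, 1996 — permitted.
Step 5 — counting 39 days from May 31, 1996 (end of the 6-day hold period, which began when the environmental checklist is filed on May 25, 1996) gives a deadline of Jul 9, 1996; done Jul 6, 1996 — timely.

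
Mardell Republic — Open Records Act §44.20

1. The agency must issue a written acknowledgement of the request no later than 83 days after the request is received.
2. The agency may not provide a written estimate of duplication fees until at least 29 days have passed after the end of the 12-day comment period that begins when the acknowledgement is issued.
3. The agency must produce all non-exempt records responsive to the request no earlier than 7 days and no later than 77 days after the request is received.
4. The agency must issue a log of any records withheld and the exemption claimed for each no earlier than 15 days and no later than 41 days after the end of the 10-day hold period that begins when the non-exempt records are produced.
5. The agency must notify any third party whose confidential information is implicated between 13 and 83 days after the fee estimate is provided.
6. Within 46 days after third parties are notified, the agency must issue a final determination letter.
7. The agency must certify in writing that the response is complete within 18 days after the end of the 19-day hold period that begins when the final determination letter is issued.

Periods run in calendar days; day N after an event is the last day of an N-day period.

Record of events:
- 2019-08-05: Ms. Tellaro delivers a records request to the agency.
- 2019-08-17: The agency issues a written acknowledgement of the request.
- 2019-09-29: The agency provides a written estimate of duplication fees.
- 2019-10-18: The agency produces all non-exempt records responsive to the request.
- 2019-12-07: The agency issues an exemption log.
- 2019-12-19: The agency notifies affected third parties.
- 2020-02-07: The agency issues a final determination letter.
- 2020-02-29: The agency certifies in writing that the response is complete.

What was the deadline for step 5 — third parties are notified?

2019-12-21

Step 5 runs from 2019-09-29, when the fee estimate is provided. The window is 13–83 days after 2019-09-29; it closes on 2019-12-21.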